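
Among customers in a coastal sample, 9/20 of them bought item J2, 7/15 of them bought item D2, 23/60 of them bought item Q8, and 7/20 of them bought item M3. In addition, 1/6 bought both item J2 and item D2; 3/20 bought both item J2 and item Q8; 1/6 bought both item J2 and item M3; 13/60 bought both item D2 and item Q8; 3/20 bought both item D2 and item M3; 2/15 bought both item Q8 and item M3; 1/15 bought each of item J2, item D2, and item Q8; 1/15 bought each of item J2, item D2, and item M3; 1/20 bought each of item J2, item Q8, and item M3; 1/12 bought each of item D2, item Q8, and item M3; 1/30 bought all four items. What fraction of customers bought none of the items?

1/10

P(at least one) = 9/20 + 7/15 + 23/60 + 7/20 − 1/6 − 3/20 − 1/6 − 13/60 − 3/20 − 2/15 + 1/15 + 1/15 + 1/20 + 1/12 − 1/30 = 9/10
P(none) = 1 − 9/10 = 1/10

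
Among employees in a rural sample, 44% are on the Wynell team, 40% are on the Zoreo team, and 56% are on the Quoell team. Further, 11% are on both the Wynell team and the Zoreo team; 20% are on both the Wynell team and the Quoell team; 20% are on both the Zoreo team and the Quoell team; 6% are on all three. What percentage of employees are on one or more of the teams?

95%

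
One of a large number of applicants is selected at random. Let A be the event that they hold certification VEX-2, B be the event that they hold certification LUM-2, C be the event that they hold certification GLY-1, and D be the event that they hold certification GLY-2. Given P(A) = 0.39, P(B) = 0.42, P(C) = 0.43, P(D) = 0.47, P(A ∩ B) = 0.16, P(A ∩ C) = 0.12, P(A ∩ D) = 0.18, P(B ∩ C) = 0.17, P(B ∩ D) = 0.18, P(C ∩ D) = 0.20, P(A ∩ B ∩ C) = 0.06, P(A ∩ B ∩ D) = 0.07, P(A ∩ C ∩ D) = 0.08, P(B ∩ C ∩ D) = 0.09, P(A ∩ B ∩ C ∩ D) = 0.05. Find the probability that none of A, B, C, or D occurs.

P(A ∪ B ∪ C ∪ D) = 0.39 + 0.42 + 0.43 + 0.47 − 0.16 − 0.12 − 0.18 − 0.17 − 0.18 − 0.20 + 0.06 + 0.07 + 0.08 + 0.09 − 0.05 = 0.95
P(none) = 1 − 0.95 = 0.05

0.05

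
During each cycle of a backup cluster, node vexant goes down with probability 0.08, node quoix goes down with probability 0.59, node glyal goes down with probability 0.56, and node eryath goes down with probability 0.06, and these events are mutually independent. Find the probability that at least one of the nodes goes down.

Since the events are independent, P(none) is the product of the individual non-occurrence probabilities.
P(none) = (1 − 0.08) × (1 − 0.59) × (1 − 0.56) × (1 − 0.06) = 0.92 × 0.41 × 0.44 × 0.94 = 0.15600992
P(at least one) = 1 − 0.15600992 = 0.84399008

0.84399008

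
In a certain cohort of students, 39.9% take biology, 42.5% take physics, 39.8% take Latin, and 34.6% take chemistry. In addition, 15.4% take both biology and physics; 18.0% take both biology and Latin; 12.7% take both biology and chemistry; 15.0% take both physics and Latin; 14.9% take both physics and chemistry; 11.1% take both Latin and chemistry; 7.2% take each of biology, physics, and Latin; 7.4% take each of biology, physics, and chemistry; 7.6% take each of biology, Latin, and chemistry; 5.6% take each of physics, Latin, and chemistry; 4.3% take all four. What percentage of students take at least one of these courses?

By inclusion-exclusion,
P(at least one) = 39.9 + 42.5 + 39.8 + 34.6 − 15.4 − 18.0 − 12.7 − 15.0 − 14.9 − 11.1 + 7.2 + 7.4 + 7.6 + 5.6 − 4.3 = 93.2%

93.2%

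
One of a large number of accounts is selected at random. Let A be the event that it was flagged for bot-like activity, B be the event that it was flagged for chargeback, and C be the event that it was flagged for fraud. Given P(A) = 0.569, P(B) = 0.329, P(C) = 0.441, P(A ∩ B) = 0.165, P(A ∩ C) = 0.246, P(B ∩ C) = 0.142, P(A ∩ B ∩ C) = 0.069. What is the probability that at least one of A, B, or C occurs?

0.855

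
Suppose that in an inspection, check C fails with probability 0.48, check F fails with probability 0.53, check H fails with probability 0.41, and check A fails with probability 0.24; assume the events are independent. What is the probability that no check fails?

0.10958896

P(none) = (1 − 0.48) × (1 − 0.53) × (1 − 0.41) × (1 − 0.24) = 0.52 × 0.47 × 0.59 × 0.76 = 0.10958896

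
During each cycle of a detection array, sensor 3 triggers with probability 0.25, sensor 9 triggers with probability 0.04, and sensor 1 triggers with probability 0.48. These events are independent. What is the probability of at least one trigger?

0.6256

P(none) = (1 − 0.25) × (1 − 0.04) × (1 − 0.48) = 0.75 × 0.96 × 0.52 = 0.3744
P(at least one) = 1 − 0.3744 = 0.6256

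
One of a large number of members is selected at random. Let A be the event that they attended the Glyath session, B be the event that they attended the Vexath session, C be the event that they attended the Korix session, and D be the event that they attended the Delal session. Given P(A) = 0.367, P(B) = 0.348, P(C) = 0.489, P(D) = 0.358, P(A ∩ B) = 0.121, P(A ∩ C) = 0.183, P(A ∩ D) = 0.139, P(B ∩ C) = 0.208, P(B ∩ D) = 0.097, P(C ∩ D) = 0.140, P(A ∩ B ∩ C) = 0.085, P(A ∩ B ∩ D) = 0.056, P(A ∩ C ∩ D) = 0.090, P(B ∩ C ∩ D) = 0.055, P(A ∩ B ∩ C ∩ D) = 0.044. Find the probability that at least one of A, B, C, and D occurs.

P(A ∪ B ∪ C ∪ D) = 0.367 + 0.348 + 0.489 + 0.358 − 0.121 − 0.183 − 0.139 − 0.208 − 0.097 − 0.140 + 0.085 + 0.056 + 0.090 + 0.055 − 0.044 = 0.916

0.916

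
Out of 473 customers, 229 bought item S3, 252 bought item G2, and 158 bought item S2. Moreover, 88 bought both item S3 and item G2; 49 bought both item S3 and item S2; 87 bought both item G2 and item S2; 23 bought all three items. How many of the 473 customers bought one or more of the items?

438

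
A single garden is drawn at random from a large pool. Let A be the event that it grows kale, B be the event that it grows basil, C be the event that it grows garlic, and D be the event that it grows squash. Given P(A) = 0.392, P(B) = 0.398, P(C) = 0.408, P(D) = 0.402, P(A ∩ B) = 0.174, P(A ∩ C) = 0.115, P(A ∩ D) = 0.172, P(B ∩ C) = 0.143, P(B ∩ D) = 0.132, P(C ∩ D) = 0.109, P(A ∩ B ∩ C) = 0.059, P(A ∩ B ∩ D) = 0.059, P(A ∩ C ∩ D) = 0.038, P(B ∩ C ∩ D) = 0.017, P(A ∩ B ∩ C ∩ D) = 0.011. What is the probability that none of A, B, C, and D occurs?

0.083

P(A ∪ B ∪ C ∪ D) = 0.392 + 0.398 + 0.408 + 0.402 − 0.174 − 0.115 − 0.172 − 0.143 − 0.132 − 0.109 + 0.059 + 0.059 + 0.038 + 0.017 − 0.011 = 0.917
P(none) = 1 − 0.917 = 0.083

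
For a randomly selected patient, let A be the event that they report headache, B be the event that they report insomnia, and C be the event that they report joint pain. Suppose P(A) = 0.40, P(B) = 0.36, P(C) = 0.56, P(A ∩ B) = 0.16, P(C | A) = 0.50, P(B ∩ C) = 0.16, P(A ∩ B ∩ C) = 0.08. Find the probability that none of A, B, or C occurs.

P(A ∩ C) = P(A)·P(C|A) = 0.40 × 0.50 = 0.20
By inclusion-exclusion,
P(A ∪ B ∪ C) = 0.40 + 0.36 + 0.56 − 0.16 − 0.20 − 0.16 + 0.08 = 0.88
P(none) = 1 − 0.88 = 0.12

0.12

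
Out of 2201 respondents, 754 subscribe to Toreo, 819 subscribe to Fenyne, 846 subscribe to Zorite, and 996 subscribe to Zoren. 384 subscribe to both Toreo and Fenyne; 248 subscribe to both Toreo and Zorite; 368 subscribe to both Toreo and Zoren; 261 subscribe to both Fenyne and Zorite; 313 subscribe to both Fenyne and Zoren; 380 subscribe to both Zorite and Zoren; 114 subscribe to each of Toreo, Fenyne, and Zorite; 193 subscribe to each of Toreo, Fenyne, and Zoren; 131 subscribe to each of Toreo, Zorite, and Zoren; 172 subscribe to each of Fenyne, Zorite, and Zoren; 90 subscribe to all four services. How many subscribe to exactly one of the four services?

By inclusion–exclusion (exactly-one form):
|exactly one| = 754 + 819 + 846 + 996 − 2·384 − 2·248 − 2·368 − 2·261 − 2·313 − 2·380 + 3·114 + 3·193 + 3·131 + 3·172 − 4·90 = 977

977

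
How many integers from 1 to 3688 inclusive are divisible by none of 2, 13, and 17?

By inclusion–exclusion:
floor(3688/2) + floor(3688/13) + floor(3688/17) − floor(3688/26) − floor(3688/34) − floor(3688/221) + floor(3688/442) = 1844 + 283 + 216 − 141 − 108 − 16 + 8 = 2086
3688 − 2086 = 1602

1602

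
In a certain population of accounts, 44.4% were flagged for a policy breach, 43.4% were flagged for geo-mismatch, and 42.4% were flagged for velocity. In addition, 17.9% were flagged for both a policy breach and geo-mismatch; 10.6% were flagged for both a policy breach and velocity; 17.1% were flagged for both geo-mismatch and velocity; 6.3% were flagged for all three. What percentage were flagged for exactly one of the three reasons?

By inclusion–exclusion (exactly-one form):
P(exactly one) = 44.4 + 43.4 + 42.4 − 2·17.9 − 2·10.6 − 2·17.1 + 3·6.3 = 57.9%

57.9%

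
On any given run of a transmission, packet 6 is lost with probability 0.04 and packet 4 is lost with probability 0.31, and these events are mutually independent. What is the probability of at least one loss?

P(none) = (1 − 0.04) × (1 − 0.31) = 0.96 × 0.69 = 0.6624
P(at least one) = 1 − 0.6624 = 0.3376

0.3376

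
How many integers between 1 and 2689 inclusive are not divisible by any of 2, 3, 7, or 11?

699

Apply inclusion-exclusion:
floor(2689/2) + floor(2689/3) + floor(2689/7) + floor(2689/11) − floor(2689/6) − floor(2689/14) − floor(2689/22) − floor(2689/21) − floor(2689/33) − floor(2689/77) + floor(2689/42) + floor(2689/66) + floor(2689/154) + floor(2689/231) − floor(2689/462) = 1344 + 896 + 384 + 244 − 448 − 192 − 122 − 128 − 81 − 34 + 64 + 40 + 17 + 11 − 5 = 1990
2689 − 1990 = 699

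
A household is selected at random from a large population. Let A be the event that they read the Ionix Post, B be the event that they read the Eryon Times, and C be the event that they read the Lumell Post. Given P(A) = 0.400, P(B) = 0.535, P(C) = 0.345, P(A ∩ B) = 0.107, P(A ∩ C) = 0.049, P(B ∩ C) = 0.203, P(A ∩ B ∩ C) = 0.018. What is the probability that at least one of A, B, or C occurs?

By inclusion–exclusion:
P(A ∪ B ∪ C) = 0.400 + 0.535 + 0.345 − 0.107 − 0.049 − 0.203 + 0.018 = 0.939

0.939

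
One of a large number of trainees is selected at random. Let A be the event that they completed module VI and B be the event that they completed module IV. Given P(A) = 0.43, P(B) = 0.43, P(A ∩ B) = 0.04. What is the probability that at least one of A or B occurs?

0.82

By inclusion–exclusion:
P(A ∪ B) = 0.43 + 0.43 − 0.04 = 0.82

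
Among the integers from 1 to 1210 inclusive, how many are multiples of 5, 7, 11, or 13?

By inclusion-exclusion,
242 + 172 + 110 + 93 − 34 − 22 − 18 − 15 − 13 − 8 + 3 + 2 + 1 + 1 − 0 = 514

514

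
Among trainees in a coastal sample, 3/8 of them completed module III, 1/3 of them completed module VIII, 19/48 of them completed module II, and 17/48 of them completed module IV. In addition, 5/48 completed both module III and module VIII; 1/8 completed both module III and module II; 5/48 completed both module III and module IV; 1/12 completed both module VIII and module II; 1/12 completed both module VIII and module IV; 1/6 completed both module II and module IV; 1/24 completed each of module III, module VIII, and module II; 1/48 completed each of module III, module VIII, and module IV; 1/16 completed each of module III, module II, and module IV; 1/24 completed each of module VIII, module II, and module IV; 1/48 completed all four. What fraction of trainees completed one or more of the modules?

15/16

P(≥1) = 3/8 + 1/3 + 19/48 + 17/48 − 5/48 − 1/8 − 5/48 − 1/12 − 1/12 − 1/6 + 1/24 + 1/48 + 1/16 + 1/24 − 1/48 = 15/16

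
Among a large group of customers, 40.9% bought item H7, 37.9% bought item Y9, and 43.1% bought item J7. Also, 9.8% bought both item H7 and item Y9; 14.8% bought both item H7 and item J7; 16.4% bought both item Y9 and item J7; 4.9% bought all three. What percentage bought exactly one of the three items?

P(exactly one) = 40.9 + 37.9 + 43.1 − 2·9.8 − 2·14.8 − 2·16.4 + 3·4.9 = 54.6%

54.6%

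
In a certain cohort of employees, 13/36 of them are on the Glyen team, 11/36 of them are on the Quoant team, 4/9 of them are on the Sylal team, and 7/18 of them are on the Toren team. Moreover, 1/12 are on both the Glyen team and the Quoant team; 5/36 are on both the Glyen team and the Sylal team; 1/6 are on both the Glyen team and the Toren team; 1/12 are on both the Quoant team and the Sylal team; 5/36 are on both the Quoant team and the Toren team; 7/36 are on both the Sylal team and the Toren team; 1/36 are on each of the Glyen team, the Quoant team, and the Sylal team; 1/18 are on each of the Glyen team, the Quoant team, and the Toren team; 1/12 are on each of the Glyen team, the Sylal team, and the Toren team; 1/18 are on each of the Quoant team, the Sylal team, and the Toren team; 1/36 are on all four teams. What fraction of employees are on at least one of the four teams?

8/9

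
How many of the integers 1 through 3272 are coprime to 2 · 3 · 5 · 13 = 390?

806

⌊3272/2⌋ + ⌊3272/3⌋ + ⌊3272/5⌋ + ⌊3272/13⌋ − ⌊3272/6⌋ − ⌊3272/10⌋ − ⌊3272/26⌋ − ⌊3272/15⌋ − ⌊3272/39⌋ − ⌊3272/65⌋ + ⌊3272/30⌋ + ⌊3272/78⌋ + ⌊3272/130⌋ + ⌊3272/195⌋ − ⌊3272/390⌋ = 1636 + 1090 + 654 + 251 − 545 − 327 − 125 − 218 − 83 − 50 + 109 + 41 + 25 + 16 − 8 = 2466
3272 − 2466 = 806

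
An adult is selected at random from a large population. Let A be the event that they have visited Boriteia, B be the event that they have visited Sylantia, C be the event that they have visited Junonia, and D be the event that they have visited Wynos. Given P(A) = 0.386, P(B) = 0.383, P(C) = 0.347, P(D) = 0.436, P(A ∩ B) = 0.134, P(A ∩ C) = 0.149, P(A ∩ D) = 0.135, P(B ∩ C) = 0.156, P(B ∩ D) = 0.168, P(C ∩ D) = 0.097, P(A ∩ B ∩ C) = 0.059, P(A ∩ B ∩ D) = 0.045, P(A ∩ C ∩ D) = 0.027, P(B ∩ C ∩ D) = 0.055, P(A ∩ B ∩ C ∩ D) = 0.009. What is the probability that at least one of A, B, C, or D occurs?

Inclusion–exclusion gives
P(A ∪ B ∪ C ∪ D) = 0.386 + 0.383 + 0.347 + 0.436 − 0.134 − 0.149 − 0.135 − 0.156 − 0.168 − 0.097 + 0.059 + 0.045 + 0.027 + 0.055 − 0.009 = 0.890

0.890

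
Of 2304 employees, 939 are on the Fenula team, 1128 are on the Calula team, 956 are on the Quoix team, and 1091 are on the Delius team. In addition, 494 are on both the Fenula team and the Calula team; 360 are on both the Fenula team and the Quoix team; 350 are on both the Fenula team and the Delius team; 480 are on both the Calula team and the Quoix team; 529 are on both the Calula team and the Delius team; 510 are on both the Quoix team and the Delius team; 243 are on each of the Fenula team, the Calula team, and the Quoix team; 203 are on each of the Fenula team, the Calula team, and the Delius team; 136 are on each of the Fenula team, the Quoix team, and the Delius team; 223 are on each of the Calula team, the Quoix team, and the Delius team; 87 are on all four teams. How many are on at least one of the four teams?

2109

Inclusion–exclusion gives
N(≥1) = 939 + 1128 + 956 + 1091 − 494 − 360 − 350 − 480 − 529 − 510 + 243 + 203 + 136 + 223 − 87 = 2109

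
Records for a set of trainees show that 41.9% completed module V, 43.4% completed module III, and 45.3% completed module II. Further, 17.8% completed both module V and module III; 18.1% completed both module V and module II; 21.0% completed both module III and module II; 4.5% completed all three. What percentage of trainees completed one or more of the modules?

78.2%

P(at least one) = 41.9 + 43.4 + 45.3 − 17.8 − 18.1 − 21.0 + 4.5 = 78.2%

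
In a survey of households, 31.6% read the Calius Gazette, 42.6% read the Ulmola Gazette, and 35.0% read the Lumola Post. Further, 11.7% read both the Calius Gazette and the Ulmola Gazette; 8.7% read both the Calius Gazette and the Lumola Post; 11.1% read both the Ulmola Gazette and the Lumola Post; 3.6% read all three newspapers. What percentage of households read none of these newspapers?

P(at least one) = 31.6 + 42.6 + 35.0 − 11.7 − 8.7 − 11.1 + 3.6 = 81.3%
P(none) = 100% − 81.3% = 18.7%

18.7%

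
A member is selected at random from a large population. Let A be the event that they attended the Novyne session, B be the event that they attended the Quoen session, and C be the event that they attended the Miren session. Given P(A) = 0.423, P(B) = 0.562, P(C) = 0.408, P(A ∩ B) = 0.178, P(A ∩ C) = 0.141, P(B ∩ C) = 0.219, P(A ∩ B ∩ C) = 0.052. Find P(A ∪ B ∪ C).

By inclusion–exclusion:
P(A ∪ B ∪ C) = 0.423 + 0.562 + 0.408 − 0.178 − 0.141 − 0.219 + 0.052 = 0.907

0.907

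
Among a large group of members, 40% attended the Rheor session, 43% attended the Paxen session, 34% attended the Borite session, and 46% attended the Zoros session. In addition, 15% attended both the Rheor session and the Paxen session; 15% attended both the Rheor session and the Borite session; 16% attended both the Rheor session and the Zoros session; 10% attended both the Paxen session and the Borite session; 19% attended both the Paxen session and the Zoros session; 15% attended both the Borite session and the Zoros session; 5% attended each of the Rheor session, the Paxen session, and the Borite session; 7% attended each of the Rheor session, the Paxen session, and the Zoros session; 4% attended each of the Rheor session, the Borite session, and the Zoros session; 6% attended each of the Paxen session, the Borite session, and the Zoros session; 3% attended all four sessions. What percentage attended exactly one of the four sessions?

37%

P(exactly one) = 40 + 43 + 34 + 46 − 2·15 − 2·15 − 2·16 − 2·10 − 2·19 − 2·15 + 3·5 + 3·7 + 3·4 + 3·6 − 4·3 = 37%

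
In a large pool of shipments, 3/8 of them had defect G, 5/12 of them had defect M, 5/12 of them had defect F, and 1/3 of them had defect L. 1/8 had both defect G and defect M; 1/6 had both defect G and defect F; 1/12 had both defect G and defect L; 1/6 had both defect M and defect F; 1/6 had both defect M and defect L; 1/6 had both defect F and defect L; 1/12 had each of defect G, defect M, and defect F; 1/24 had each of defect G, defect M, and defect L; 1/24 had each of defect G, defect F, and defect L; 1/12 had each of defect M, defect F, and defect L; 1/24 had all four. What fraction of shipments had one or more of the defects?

7/8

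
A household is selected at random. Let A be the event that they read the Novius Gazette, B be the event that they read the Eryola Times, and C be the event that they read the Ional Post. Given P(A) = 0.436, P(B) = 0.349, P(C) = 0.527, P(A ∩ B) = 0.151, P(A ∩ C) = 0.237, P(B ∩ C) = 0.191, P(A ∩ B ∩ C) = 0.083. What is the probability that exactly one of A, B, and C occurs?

By inclusion–exclusion (exactly-one form):
P(exactly one) = 0.436 + 0.349 + 0.527 − 2·0.151 − 2·0.237 − 2·0.191 + 3·0.083 = 0.403

0.403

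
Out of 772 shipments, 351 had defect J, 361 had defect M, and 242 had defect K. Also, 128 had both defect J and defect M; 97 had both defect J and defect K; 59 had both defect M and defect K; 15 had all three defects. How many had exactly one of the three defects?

431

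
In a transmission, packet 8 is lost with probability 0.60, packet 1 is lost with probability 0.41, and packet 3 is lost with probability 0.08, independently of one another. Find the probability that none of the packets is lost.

0.21712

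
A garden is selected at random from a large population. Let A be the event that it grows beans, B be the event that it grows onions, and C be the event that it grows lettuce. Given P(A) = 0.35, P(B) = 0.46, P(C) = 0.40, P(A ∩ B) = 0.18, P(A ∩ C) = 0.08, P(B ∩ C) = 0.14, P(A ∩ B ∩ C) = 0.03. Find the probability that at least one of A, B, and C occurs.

Inclusion–exclusion gives
P(A ∪ B ∪ C) = 0.35 + 0.46 + 0.40 − 0.18 − 0.08 − 0.14 + 0.03 = 0.84

0.84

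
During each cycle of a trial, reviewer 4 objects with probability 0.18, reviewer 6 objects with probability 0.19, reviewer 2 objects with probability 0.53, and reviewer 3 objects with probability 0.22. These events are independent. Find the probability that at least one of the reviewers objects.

P(none) = (1 − 0.18) × (1 − 0.19) × (1 − 0.53) × (1 − 0.22) = 0.82 × 0.81 × 0.47 × 0.78 = 0.24349572
P(at least one) = 1 − 0.24349572 = 0.75650428

0.75650428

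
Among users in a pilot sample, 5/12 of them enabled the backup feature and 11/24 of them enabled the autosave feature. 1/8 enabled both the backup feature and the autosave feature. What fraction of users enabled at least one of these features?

3/4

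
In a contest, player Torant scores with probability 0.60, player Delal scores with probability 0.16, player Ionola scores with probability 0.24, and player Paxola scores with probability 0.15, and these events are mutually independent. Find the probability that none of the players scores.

0.217056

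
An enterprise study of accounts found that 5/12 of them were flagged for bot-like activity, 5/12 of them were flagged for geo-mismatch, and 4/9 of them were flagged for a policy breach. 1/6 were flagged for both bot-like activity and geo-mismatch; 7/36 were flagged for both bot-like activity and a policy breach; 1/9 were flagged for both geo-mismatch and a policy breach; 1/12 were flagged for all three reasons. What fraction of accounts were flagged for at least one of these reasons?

8/9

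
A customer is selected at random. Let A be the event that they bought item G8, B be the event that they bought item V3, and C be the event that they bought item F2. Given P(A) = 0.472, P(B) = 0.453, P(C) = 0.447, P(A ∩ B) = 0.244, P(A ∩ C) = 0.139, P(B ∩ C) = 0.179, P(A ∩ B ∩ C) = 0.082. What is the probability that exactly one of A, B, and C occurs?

By inclusion–exclusion (exactly-one form):
P(exactly one) = 0.472 + 0.453 + 0.447 − 2·0.244 − 2·0.139 − 2·0.179 + 3·0.082 = 0.494

0.494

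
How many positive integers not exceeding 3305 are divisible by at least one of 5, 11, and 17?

1043

By inclusion-exclusion,
floor(3305/5) + floor(3305/11) + floor(3305/17) − floor(3305/55) − floor(3305/85) − floor(3305/187) + floor(3305/935) = 661 + 300 + 194 − 60 − 38 − 17 + 3 = 1043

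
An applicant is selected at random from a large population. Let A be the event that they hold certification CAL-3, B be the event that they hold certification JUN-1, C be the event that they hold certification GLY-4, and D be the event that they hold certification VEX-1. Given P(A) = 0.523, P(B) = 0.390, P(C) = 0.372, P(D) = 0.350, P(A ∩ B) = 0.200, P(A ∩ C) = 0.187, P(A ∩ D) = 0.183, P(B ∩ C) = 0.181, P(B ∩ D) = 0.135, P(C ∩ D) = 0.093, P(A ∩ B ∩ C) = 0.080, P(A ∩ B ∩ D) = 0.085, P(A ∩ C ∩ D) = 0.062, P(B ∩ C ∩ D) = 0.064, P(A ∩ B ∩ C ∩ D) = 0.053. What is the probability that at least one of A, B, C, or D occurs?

0.894

P(A ∪ B ∪ C ∪ D) = 0.523 + 0.390 + 0.372 + 0.350 − 0.200 − 0.187 − 0.183 − 0.181 − 0.135 − 0.093 + 0.080 + 0.085 + 0.062 + 0.064 − 0.053 = 0.894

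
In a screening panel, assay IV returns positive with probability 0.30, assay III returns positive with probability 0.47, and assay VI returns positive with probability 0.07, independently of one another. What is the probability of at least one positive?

0.65497

P(none) = (1 − 0.30) × (1 − 0.47) × (1 − 0.07) = 0.70 × 0.53 × 0.93 = 0.34503
P(at least one) = 1 − 0.34503 = 0.65497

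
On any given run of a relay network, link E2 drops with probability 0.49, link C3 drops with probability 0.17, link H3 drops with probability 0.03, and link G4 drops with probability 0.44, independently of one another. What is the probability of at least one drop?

P(none) = (1 − 0.49) × (1 − 0.17) × (1 − 0.03) × (1 − 0.44) = 0.51 × 0.83 × 0.97 × 0.56 = 0.22993656
P(at least one) = 1 − 0.22993656 = 0.77006344

0.77006344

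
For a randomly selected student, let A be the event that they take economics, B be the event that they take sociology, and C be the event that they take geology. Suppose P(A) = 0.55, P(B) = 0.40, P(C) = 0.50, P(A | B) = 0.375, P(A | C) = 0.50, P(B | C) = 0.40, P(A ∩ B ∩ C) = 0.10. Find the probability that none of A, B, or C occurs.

P(A ∩ B) = P(B)·P(A|B) = 0.40 × 0.375 = 0.15
P(A ∩ C) = P(C)·P(A|C) = 0.50 × 0.50 = 0.25
P(B ∩ C) = P(C)·P(B|C) = 0.50 × 0.40 = 0.20
Apply inclusion-exclusion:
P(A ∪ B ∪ C) = 0.55 + 0.40 + 0.50 − 0.15 − 0.25 − 0.20 + 0.10 = 0.95
P(none) = 1 − 0.95 = 0.05

0.05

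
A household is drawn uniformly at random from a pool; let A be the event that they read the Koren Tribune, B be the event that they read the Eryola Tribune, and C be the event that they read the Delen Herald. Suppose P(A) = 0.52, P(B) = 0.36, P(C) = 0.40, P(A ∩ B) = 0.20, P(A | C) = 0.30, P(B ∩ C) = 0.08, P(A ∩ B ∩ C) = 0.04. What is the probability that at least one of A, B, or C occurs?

P(A ∩ C) = P(C)·P(A|C) = 0.40 × 0.30 = 0.12
P(A ∪ B ∪ C) = 0.52 + 0.36 + 0.40 − 0.20 − 0.12 − 0.08 + 0.04 = 0.92

0.92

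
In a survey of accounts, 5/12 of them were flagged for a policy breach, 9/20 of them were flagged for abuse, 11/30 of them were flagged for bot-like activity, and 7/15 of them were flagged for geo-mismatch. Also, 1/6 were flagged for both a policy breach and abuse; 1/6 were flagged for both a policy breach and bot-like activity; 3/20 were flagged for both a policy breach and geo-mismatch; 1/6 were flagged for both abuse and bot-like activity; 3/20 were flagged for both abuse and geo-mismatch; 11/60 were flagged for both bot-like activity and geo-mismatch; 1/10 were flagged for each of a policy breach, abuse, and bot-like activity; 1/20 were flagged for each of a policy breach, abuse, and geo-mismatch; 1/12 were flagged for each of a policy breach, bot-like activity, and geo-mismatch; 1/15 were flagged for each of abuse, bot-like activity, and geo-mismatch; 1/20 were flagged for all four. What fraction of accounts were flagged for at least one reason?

29/30

Inclusion–exclusion gives
P(at least one) = 5/12 + 9/20 + 11/30 + 7/15 − 1/6 − 1/6 − 3/20 − 1/6 − 3/20 − 11/60 + 1/10 + 1/20 + 1/12 + 1/15 − 1/20 = 29/30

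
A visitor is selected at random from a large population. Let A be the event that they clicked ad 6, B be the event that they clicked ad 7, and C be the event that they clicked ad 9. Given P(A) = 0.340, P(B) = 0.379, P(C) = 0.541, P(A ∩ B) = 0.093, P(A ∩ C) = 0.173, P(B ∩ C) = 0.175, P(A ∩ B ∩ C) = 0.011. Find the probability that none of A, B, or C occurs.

0.170

Inclusion–exclusion gives
P(A ∪ B ∪ C) = 0.340 + 0.379 + 0.541 − 0.093 − 0.173 − 0.175 + 0.011 = 0.830
P(none) = 1 − 0.830 = 0.170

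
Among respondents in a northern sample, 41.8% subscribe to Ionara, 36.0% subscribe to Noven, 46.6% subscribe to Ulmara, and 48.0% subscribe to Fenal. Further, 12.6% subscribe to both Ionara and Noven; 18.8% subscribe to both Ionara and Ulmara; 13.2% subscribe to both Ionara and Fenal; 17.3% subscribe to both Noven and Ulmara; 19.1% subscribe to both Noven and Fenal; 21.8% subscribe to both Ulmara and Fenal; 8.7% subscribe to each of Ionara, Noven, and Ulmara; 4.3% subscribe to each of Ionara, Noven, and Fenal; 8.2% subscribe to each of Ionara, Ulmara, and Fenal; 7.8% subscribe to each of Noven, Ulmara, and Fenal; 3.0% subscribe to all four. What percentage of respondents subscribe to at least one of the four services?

95.6%

By inclusion–exclusion:
P(≥1) = 41.8 + 36.0 + 46.6 + 48.0 − 12.6 − 18.8 − 13.2 − 17.3 − 19.1 − 21.8 + 8.7 + 4.3 + 8.2 + 7.8 − 3.0 = 95.6%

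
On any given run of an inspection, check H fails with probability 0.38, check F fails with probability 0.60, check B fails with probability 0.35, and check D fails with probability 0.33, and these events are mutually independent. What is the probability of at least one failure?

0.891996

P(none) = (1 − 0.38) × (1 − 0.60) × (1 − 0.35) × (1 − 0.33) = 0.62 × 0.40 × 0.65 × 0.67 = 0.108004
P(at least one) = 1 − 0.108004 = 0.891996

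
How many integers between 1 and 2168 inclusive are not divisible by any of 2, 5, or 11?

788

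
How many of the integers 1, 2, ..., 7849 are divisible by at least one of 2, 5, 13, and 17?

5122

By inclusion–exclusion:
floor(7849/2) + floor(7849/5) + floor(7849/13) + floor(7849/17) − floor(7849/10) − floor(7849/26) − floor(7849/34) − floor(7849/65) − floor(7849/85) − floor(7849/221) + floor(7849/130) + floor(7849/170) + floor(7849/442) + floor(7849/1105) − floor(7849/2210) = 3924 + 1569 + 603 + 461 − 784 − 301 − 230 − 120 − 92 − 35 + 60 + 46 + 17 + 7 − 3 = 5122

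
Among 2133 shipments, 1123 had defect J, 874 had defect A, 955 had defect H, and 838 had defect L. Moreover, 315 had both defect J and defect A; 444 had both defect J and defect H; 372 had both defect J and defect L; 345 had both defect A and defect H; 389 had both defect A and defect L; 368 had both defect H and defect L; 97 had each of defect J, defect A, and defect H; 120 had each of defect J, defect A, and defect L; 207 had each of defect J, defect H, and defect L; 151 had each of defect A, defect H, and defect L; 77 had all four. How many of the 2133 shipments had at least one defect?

2055

|at least one| = 1123 + 874 + 955 + 838 − 315 − 444 − 372 − 345 − 389 − 368 + 97 + 120 + 207 + 151 − 77 = 2055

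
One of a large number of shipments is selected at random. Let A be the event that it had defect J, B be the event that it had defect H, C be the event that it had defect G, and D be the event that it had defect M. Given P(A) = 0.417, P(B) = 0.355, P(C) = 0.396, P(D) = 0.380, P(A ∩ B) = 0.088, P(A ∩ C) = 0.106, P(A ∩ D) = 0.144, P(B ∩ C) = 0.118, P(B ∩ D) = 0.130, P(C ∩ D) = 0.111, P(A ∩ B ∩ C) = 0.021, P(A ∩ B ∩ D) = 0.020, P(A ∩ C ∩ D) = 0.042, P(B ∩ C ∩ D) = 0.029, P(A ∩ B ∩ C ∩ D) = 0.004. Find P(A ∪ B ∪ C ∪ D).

Apply inclusion-exclusion:
P(A ∪ B ∪ C ∪ D) = 0.417 + 0.355 + 0.396 + 0.380 − 0.088 − 0.106 − 0.144 − 0.118 − 0.130 − 0.111 + 0.021 + 0.020 + 0.042 + 0.029 − 0.004 = 0.959

0.959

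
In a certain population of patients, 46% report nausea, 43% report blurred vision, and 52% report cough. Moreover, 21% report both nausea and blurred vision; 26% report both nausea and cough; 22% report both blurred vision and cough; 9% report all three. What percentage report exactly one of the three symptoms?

30%

By inclusion–exclusion (exactly-one form):
P(exactly one) = 46 + 43 + 52 − 2·21 − 2·26 − 2·22 + 3·9 = 30%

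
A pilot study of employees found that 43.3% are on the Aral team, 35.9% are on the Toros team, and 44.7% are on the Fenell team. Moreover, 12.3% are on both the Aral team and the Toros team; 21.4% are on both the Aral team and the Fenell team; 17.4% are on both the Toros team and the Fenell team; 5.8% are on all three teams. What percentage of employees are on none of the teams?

21.4%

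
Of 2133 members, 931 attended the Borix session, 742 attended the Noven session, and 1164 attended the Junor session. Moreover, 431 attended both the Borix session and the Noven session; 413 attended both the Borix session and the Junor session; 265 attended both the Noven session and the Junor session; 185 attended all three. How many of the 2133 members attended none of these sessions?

220

|at least one| = 931 + 742 + 1164 − 431 − 413 − 265 + 185 = 1913
None: 2133 − 1913 = 220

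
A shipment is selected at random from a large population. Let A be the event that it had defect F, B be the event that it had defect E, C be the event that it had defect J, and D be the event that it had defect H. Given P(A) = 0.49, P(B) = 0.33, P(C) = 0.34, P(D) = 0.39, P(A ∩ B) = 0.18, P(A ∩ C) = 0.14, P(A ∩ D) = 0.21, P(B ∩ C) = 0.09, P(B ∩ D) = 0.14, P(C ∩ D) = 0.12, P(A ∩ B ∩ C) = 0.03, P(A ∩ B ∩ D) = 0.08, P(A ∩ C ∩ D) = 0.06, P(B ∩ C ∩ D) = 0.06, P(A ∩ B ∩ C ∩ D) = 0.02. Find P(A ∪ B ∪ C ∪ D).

Apply inclusion-exclusion:
P(A ∪ B ∪ C ∪ D) = 0.49 + 0.33 + 0.34 + 0.39 − 0.18 − 0.14 − 0.21 − 0.09 − 0.14 − 0.12 + 0.03 + 0.08 + 0.06 + 0.06 − 0.02 = 0.88

0.88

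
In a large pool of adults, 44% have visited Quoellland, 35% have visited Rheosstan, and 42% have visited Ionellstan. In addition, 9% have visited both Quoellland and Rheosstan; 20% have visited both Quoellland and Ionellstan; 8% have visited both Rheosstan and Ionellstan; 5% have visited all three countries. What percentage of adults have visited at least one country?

Using inclusion–exclusion:
P(≥1) = 44 + 35 + 42 − 9 − 20 − 8 + 5 = 89%

89%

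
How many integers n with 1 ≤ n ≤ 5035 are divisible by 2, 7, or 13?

3043

floor(5035/2) + floor(5035/7) + floor(5035/13) − floor(5035/14) − floor(5035/26) − floor(5035/91) + floor(5035/182) = 2517 + 719 + 387 − 359 − 193 − 55 + 27 = 3043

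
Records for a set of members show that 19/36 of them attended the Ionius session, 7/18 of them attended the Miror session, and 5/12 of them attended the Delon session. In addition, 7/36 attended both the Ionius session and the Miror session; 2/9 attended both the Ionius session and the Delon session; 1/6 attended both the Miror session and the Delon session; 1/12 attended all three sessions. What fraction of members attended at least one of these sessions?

Inclusion–exclusion gives
P(at least one) = 19/36 + 7/18 + 5/12 − 7/36 − 2/9 − 1/6 + 1/12 = 5/6

5/6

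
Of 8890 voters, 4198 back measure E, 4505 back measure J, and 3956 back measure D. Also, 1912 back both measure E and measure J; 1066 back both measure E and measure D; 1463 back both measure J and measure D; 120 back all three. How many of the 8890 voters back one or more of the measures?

|union| = 4198 + 4505 + 3956 − 1912 − 1066 − 1463 + 120 = 8338

8338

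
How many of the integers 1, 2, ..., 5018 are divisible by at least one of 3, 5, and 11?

2584

⌊5018/3⌋ + ⌊5018/5⌋ + ⌊5018/11⌋ − ⌊5018/15⌋ − ⌊5018/33⌋ − ⌊5018/55⌋ + ⌊5018/165⌋ = 1672 + 1003 + 456 − 334 − 152 − 91 + 30 = 2584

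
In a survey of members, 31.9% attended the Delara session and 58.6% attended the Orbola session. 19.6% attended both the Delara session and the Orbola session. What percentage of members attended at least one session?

P(≥1) = 31.9 + 58.6 − 19.6 = 70.9%

70.9%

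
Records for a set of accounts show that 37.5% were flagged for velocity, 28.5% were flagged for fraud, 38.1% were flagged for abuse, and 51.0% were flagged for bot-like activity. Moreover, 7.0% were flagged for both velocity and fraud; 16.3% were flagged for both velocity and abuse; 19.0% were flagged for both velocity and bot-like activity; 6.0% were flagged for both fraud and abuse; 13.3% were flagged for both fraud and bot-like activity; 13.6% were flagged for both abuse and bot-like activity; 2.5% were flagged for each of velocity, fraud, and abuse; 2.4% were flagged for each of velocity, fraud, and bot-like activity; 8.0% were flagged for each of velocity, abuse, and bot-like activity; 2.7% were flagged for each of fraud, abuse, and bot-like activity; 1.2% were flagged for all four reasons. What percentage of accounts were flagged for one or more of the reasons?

P(≥1) = 37.5 + 28.5 + 38.1 + 51.0 − 7.0 − 16.3 − 19.0 − 6.0 − 13.3 − 13.6 + 2.5 + 2.4 + 8.0 + 2.7 − 1.2 = 94.3%

94.3%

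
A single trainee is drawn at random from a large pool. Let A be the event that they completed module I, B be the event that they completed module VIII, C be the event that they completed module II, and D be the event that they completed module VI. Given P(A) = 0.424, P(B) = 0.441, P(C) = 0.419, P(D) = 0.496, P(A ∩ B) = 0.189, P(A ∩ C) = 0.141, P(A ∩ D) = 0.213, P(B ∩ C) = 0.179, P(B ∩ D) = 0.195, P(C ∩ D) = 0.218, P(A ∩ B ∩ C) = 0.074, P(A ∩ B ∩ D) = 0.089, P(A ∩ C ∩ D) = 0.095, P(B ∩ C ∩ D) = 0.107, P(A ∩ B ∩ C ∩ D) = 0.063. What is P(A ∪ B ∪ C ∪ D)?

0.947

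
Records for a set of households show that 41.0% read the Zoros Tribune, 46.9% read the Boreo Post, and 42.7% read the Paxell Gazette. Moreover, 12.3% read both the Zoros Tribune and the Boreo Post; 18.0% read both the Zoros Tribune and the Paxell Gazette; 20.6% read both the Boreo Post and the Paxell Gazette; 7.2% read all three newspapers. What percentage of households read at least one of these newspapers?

P(union) = 41.0 + 46.9 + 42.7 − 12.3 − 18.0 − 20.6 + 7.2 = 86.9%

86.9%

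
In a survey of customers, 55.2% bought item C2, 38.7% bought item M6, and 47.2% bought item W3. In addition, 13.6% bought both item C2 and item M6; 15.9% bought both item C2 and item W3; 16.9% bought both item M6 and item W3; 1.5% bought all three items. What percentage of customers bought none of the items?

By inclusion-exclusion,
P(at least one) = 55.2 + 38.7 + 47.2 − 13.6 − 15.9 − 16.9 + 1.5 = 96.2%
P(none) = 100% − 96.2% = 3.8%

3.8%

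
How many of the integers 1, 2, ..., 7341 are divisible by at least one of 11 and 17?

Using inclusion–exclusion:
floor(7341/11) + floor(7341/17) − floor(7341/187) = 667 + 431 − 39 = 1059

1059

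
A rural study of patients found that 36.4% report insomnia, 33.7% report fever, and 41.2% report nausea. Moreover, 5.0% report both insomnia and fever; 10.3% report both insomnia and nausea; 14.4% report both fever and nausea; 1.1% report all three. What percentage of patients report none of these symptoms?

17.3%

P(union) = 36.4 + 33.7 + 41.2 − 5.0 − 10.3 − 14.4 + 1.1 = 82.7%
P(none) = 100% − 82.7% = 17.3%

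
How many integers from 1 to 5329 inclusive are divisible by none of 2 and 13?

⌊5329/2⌋ + ⌊5329/13⌋ − ⌊5329/26⌋ = 2664 + 409 − 204 = 2869
5329 − 2869 = 2460

2460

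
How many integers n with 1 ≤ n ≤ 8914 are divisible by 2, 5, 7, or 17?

6038

By inclusion-exclusion,
⌊8914/2⌋ + ⌊8914/5⌋ + ⌊8914/7⌋ + ⌊8914/17⌋ − ⌊8914/10⌋ − ⌊8914/14⌋ − ⌊8914/34⌋ − ⌊8914/35⌋ − ⌊8914/85⌋ − ⌊8914/119⌋ + ⌊8914/70⌋ + ⌊8914/170⌋ + ⌊8914/238⌋ + ⌊8914/595⌋ − ⌊8914/1190⌋ = 4457 + 1782 + 1273 + 524 − 891 − 636 − 262 − 254 − 104 − 74 + 127 + 52 + 37 + 14 − 7 = 6038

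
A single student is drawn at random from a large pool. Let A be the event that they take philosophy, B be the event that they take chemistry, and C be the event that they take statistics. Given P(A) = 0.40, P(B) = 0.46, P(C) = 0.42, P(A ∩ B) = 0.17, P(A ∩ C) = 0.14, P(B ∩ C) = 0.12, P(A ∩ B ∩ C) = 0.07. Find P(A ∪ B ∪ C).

0.92

By inclusion–exclusion:
P(A ∪ B ∪ C) = 0.40 + 0.46 + 0.42 − 0.17 − 0.14 − 0.12 + 0.07 = 0.92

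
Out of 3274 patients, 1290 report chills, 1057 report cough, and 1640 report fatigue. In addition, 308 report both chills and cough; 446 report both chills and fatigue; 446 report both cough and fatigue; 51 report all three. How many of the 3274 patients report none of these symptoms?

|union| = 1290 + 1057 + 1640 − 308 − 446 − 446 + 51 = 2838
None: 3274 − 2838 = 436

436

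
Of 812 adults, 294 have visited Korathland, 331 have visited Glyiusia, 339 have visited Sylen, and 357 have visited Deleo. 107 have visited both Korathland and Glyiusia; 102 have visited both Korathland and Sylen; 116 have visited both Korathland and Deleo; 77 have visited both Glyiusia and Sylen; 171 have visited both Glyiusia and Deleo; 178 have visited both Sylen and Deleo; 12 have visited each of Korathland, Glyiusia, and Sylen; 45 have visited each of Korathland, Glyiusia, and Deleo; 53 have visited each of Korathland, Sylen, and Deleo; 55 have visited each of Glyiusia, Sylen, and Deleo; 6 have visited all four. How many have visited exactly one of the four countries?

N(exactly one) = 294 + 331 + 339 + 357 − 2·107 − 2·102 − 2·116 − 2·77 − 2·171 − 2·178 + 3·12 + 3·45 + 3·53 + 3·55 − 4·6 = 290

290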